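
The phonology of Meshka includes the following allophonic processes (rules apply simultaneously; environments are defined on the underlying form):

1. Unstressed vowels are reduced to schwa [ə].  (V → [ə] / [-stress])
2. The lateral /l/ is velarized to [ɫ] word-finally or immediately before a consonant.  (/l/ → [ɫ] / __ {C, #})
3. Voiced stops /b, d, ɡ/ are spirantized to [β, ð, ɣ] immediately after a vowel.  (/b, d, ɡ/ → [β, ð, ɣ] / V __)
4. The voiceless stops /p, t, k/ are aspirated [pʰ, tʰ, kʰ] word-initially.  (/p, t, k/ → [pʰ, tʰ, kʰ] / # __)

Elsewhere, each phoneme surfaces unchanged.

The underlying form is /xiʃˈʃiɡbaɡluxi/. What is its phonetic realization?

[xəʃˈʃiɣbəɣləxə]

/x/ (word-initial) is unaffected → [x].
/i/ meets the environment for rule 1 (in an unstressed syllable) → [ə].
/ʃ/ stays [ʃ].
/ʃ/ (between /ʃ/ and /i/): no rule targets it → [ʃ].
/i/ (between /ʃ/ and /ɡ/): rule 1 targets it, but not in an unstressed syllable → unchanged [i].
/ɡ/ — between /i/ and /b/, immediately after a vowel — surfaces as [ɣ] (rule 3).
/b/ (between /ɡ/ and /a/): rule 3 targets it, but not immediately after a vowel → unchanged [b].
Rule 1 applies to /a/ (between /b/ and /ɡ/: in an unstressed syllable) → [ə].
/ɡ/ — between /a/ and /l/, immediately after a vowel — surfaces as [ɣ] (rule 3).
/l/ — between /ɡ/ and /u/; rule 2 does not apply here → [l].
Rule 1 applies to /u/ (between /l/ and /x/: in an unstressed syllable) → [ə].
/x/ (between /u/ and /i/): no rule targets it → [x].
Rule 1 applies to /i/ (word-final: in an unstressed syllable) → [ə].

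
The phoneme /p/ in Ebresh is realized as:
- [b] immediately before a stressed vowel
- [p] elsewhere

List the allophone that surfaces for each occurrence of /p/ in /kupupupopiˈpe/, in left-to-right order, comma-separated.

[p], [p], [p], [p], [b]

Occurrence 1 (position 3): no conditioning environment matches → elsewhere allophone [p].
Occurrence 2 (position 5): no conditioning environment matches → elsewhere allophone [p].
Occurrence 3 (position 7): no conditioning environment matches → elsewhere allophone [p].
Occurrence 4 (position 9): no conditioning environment matches → elsewhere allophone [p].
Occurrence 5 (position 11): immediately before a stressed vowel → [b].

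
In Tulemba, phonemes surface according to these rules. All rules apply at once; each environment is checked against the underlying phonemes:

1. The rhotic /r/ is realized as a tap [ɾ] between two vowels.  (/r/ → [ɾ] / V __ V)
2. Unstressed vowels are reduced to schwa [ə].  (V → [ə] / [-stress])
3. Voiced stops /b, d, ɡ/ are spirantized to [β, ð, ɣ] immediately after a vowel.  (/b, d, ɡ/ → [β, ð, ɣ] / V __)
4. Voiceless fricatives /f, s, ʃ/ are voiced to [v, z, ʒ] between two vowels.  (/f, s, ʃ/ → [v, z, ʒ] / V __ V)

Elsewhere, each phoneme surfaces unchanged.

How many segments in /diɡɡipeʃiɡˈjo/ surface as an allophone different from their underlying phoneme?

Segments that undergo a rule: /i/ → [ə] (rule 2); /ɡ/ → [ɣ] (rule 3); /i/ → [ə] (rule 2); /e/ → [ə] (rule 2); /ʃ/ → [ʒ] (rule 4); /i/ → [ə] (rule 2); /ɡ/ → [ɣ] (rule 3).
All other segments surface unchanged.

7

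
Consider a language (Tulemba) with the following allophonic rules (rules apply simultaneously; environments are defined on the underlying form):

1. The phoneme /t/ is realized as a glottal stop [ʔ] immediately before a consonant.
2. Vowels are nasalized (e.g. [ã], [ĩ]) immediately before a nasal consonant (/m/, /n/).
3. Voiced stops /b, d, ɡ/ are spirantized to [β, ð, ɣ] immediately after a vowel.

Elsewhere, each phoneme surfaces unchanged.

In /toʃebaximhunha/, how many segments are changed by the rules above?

Segments that undergo a rule: /b/ → [β] (rule 3); /i/ → [ĩ] (rule 2); /u/ → [ũ] (rule 2).
All other segments surface unchanged.

3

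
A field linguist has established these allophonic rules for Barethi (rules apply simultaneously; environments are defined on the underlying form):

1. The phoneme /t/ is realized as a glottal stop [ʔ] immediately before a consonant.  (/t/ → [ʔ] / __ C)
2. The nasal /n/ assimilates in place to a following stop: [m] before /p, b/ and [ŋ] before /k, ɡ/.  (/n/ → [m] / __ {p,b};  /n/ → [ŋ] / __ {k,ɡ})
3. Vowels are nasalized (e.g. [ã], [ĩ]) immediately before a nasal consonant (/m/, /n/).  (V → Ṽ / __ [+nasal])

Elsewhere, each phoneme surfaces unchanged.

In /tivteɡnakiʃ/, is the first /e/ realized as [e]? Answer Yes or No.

/e/ (between /t/ and /ɡ/) is in the target of rule 3 but the environment (before a nasal consonant) is not met → [e].
The actual realization is [e], which matches [e].

Yes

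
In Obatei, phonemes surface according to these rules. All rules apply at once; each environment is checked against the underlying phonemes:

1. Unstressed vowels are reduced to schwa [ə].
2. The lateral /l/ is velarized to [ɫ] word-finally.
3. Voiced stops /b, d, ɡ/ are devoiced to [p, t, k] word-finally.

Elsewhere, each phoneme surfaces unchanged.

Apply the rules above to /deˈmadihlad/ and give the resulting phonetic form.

[dəˈmadəhlət]

/d/ (word-initial) is in the target of rule 3 but the environment (word-finally) is not met → [d].
/e/ meets the environment for rule 1 (in an unstressed syllable) → [ə].
/m/ (between /e/ and /a/): no rule targets it → [m].
/a/ — between /m/ and /d/; rule 1 does not apply here → [a].
/d/ (between /a/ and /i/) is in the target of rule 3 but the environment (word-finally) is not met → [d].
Rule 1 applies to /i/ (between /d/ and /h/: in an unstressed syllable) → [ə].
/h/ — not in any rule's target class → [h].
/l/ (between /h/ and /a/): rule 2 targets it, but not word-finally → unchanged [l].
/a/ (between /l/ and /d/) occurs in an unstressed syllable → [ə] by rule 1.
/d/ (word-final) occurs word-finally → [t] by rule 3.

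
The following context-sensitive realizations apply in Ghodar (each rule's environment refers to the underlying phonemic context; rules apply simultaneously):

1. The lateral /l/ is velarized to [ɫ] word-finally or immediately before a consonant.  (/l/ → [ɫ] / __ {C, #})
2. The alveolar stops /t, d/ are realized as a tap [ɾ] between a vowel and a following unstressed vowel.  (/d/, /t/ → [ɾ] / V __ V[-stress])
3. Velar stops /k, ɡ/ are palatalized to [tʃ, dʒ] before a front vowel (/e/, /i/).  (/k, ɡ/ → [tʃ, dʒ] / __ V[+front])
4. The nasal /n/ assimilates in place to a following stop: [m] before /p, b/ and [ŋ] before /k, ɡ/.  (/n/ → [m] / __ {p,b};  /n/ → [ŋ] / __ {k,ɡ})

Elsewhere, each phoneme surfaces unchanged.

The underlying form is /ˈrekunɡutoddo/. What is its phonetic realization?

[ˈrekuŋɡuɾoddo]

/r/ stays [r].
/e/ — not in any rule's target class → [e].
/k/ — between /e/ and /u/; rule 3 does not apply here → [k].
/u/ (between /k/ and /n/) is unaffected → [u].
/n/ — between /u/ and /ɡ/, before a labial or velar stop — surfaces as [ŋ] (rule 4).
/ɡ/ — between /n/ and /u/; rule 3 does not apply here → [ɡ].
/u/ stays [u].
/t/ (between /u/ and /o/): between a vowel and a following unstressed vowel, so rule 2 applies → [ɾ].
/o/ stays [o].
/d/ — between /o/ and /d/; rule 2 does not apply here → [d].
/d/ — between /d/ and /o/; rule 2 does not apply here → [d].
/o/ — not in any rule's target class → [o].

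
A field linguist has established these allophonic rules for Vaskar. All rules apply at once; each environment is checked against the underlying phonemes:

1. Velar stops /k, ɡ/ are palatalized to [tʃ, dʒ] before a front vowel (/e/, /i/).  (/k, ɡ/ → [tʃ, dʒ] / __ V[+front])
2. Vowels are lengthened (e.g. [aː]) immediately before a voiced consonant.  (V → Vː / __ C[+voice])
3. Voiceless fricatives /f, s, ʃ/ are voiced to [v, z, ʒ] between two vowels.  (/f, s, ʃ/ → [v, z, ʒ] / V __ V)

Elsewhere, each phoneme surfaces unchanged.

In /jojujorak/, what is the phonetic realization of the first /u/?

Rule 2 applies to /u/ (between /j/ and /j/: before a voiced consonant) → [uː].

[uː]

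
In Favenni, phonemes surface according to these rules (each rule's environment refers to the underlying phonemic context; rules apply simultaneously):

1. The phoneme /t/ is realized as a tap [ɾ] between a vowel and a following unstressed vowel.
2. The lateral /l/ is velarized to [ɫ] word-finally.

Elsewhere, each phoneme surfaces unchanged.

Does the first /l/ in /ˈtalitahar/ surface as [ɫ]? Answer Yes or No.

No

/l/ (between /a/ and /i/): rule 2 targets it, but not word-finally → unchanged [l].
The actual realization is [l], not [ɫ].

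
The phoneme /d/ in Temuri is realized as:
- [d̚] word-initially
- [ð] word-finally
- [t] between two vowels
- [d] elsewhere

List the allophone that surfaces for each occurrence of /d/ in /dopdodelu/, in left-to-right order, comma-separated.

[d̚], [d], [t]

Occurrence 1 (position 1): word-initially → [d̚].
Occurrence 2 (position 4): no conditioning environment matches → elsewhere allophone [d].
Occurrence 3 (position 6): between two vowels → [t].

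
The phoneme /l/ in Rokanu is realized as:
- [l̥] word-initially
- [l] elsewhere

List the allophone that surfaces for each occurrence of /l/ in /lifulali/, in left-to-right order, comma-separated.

Occurrence 1 (position 1): word-initially → [l̥].
Occurrence 2 (position 5): no conditioning environment matches → elsewhere allophone [l].
Occurrence 3 (position 7): no conditioning environment matches → elsewhere allophone [l].

[l̥], [l], [l]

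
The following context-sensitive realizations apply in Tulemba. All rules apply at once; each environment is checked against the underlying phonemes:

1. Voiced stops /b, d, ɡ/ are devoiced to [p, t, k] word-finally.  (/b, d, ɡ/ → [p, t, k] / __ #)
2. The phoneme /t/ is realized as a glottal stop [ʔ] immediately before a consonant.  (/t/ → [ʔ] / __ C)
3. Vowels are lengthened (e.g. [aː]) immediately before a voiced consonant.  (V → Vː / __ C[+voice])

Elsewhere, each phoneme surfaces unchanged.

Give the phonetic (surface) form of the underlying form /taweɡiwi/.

/t/ (word-initial) fails the environment for rule 2, so it stays [t].
/a/ (between /t/ and /w/): before a voiced consonant, so rule 3 applies → [aː].
/w/ — not in any rule's target class → [w].
/e/ — between /w/ and /ɡ/, before a voiced consonant — surfaces as [eː] (rule 3).
/ɡ/ — between /e/ and /i/; rule 1 does not apply here → [ɡ].
Rule 3 applies to /i/ (between /ɡ/ and /w/: before a voiced consonant) → [iː].
/w/ — not in any rule's target class → [w].
/i/ — word-final; rule 3 does not apply here → [i].

[taːweːɡiːwi]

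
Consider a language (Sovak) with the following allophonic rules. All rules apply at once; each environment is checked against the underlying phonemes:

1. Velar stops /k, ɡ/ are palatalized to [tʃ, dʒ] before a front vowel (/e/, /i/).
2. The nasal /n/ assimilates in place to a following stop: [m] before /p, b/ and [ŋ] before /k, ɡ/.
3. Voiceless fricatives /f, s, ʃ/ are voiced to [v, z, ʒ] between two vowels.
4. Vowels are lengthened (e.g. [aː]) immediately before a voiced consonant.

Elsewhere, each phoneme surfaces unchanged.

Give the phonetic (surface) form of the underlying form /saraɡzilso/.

[saːraːɡziːlso]

/s/ (word-initial) fails the environment for rule 3, so it stays [s].
Rule 4 applies to /a/ (between /s/ and /r/: before a voiced consonant) → [aː].
/r/ stays [r].
/a/ (between /r/ and /ɡ/) occurs before a voiced consonant → [aː] by rule 4.
/ɡ/ — between /a/ and /z/; rule 1 does not apply here → [ɡ].
/z/ (between /ɡ/ and /i/): no rule targets it → [z].
/i/ (between /z/ and /l/): before a voiced consonant, so rule 4 applies → [iː].
/l/ — not in any rule's target class → [l].
/s/ (between /l/ and /o/) is in the target of rule 3 but the environment (between two vowels) is not met → [s].
/o/ (word-final) is in the target of rule 4 but the environment (before a voiced consonant) is not met → [o].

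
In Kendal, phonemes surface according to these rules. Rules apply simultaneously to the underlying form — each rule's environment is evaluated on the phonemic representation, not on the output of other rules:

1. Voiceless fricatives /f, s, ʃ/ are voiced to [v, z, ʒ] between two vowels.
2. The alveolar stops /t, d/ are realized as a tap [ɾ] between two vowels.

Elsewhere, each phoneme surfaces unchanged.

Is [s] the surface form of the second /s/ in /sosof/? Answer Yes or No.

/s/ (between /o/ and /o/): between two vowels, so rule 1 applies → [z].
The actual realization is [z], not [s].

No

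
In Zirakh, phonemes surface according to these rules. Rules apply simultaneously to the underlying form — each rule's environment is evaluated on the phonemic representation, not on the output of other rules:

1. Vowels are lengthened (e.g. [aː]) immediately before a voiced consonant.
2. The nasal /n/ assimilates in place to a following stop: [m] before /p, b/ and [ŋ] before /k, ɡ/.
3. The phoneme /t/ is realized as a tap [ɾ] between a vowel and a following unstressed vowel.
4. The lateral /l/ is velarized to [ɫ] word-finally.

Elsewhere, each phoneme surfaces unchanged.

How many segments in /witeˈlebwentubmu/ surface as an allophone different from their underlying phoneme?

5

Segments that undergo a rule: /t/ → [ɾ] (rule 3); /e/ → [eː] (rule 1); /e/ → [eː] (rule 1); /e/ → [eː] (rule 1); /u/ → [uː] (rule 1).
All other segments surface unchanged.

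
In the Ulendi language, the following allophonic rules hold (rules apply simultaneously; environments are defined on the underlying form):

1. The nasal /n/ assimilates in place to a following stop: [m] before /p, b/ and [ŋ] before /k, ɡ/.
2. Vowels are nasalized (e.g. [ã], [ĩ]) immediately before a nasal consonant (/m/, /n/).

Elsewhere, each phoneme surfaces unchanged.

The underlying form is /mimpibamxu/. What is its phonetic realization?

/m/ stays [m].
/i/ (between /m/ and /m/) occurs before a nasal consonant → [ĩ] by rule 2.
/m/ (between /i/ and /p/) is unaffected → [m].
/p/ — not in any rule's target class → [p].
/i/ (between /p/ and /b/): rule 2 targets it, but not before a nasal consonant → unchanged [i].
/b/ stays [b].
/a/ (between /b/ and /m/): before a nasal consonant, so rule 2 applies → [ã].
/m/ — not in any rule's target class → [m].
/x/ — not in any rule's target class → [x].
/u/ — word-final; rule 2 does not apply here → [u].

[mĩmpibãmxu]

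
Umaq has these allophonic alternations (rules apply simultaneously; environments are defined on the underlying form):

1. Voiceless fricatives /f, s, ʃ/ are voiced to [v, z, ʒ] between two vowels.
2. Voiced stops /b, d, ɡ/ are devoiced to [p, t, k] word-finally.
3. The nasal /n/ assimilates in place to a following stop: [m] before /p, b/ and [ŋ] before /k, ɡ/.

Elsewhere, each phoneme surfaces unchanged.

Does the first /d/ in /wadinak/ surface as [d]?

/d/ (between /a/ and /i/) fails the environment for rule 2, so it stays [d].
The actual realization is [d], which matches [d].

Yes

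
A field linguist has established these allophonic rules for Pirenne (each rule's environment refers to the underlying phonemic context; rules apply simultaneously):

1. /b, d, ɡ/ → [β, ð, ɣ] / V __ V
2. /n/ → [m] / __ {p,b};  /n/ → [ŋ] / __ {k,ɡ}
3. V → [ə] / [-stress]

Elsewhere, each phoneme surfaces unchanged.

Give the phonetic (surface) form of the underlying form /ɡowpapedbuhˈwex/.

/ɡ/ (word-initial): rule 1 targets it, but not between two vowels → unchanged [ɡ].
/o/ — between /ɡ/ and /w/, in an unstressed syllable — surfaces as [ə] (rule 3).
/a/ meets the environment for rule 3 (in an unstressed syllable) → [ə].
/e/ (between /p/ and /d/): in an unstressed syllable, so rule 3 applies → [ə].
/d/ — between /e/ and /b/; rule 1 does not apply here → [d].
/b/ (between /d/ and /u/) is in the target of rule 1 but the environment (between two vowels) is not met → [b].
/u/ meets the environment for rule 3 (in an unstressed syllable) → [ə].
/e/ (between /w/ and /x/): rule 3 targets it, but not in an unstressed syllable → unchanged [e].

[ɡəwpəpədbəhˈwex]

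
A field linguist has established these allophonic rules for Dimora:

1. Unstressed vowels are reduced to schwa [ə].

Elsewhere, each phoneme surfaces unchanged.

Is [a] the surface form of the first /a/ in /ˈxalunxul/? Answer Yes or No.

/a/ (between /x/ and /l/) fails the environment for rule 1, so it stays [a].
The actual realization is [a], which matches [a].

Yes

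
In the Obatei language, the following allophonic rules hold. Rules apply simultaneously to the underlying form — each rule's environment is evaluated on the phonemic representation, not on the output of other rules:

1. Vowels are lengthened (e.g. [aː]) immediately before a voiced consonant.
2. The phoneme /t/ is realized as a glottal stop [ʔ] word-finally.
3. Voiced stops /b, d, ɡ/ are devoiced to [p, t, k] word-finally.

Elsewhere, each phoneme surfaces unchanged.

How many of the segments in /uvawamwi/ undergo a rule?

3

Segments that undergo a rule: /u/ → [uː] (rule 1); /a/ → [aː] (rule 1); /a/ → [aː] (rule 1).
All other segments surface unchanged.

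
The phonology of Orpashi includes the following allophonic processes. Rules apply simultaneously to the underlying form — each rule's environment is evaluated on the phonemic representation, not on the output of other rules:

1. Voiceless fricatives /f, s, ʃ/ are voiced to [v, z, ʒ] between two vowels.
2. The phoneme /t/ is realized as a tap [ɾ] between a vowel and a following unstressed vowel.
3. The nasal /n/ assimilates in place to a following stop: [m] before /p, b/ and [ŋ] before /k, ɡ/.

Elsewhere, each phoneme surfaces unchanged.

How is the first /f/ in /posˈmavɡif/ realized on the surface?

[f]

/f/ (word-final): rule 1 targets it, but not between two vowels → unchanged [f].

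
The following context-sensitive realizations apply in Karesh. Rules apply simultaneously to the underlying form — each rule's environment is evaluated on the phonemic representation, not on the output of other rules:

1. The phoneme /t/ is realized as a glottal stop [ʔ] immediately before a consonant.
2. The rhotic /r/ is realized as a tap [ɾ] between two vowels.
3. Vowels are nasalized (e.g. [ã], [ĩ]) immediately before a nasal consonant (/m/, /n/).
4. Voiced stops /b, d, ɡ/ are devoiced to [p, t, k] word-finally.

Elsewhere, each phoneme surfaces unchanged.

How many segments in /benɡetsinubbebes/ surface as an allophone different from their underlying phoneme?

Segments that undergo a rule: /e/ → [ẽ] (rule 3); /t/ → [ʔ] (rule 1); /i/ → [ĩ] (rule 3).
All other segments surface unchanged.

3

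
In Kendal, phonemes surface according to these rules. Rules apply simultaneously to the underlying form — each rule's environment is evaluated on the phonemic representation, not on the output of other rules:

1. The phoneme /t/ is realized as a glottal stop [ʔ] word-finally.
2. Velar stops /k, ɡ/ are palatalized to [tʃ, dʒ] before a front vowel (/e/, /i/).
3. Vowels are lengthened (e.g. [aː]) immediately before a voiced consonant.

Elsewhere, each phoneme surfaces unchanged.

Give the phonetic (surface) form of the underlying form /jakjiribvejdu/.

[jakjiːriːbveːjdu]

/j/ (word-initial) is unaffected → [j].
/a/ (between /j/ and /k/) fails the environment for rule 3, so it stays [a].
/k/ — between /a/ and /j/; rule 2 does not apply here → [k].
/j/ (between /k/ and /i/) is unaffected → [j].
/i/ (between /j/ and /r/) occurs before a voiced consonant → [iː] by rule 3.
/r/ stays [r].
/i/ (between /r/ and /b/) occurs before a voiced consonant → [iː] by rule 3.
/b/ (between /i/ and /v/) is unaffected → [b].
/v/ — not in any rule's target class → [v].
/e/ (between /v/ and /j/) occurs before a voiced consonant → [eː] by rule 3.
/j/ — not in any rule's target class → [j].
/d/ stays [d].
/u/ — word-final; rule 3 does not apply here → [u].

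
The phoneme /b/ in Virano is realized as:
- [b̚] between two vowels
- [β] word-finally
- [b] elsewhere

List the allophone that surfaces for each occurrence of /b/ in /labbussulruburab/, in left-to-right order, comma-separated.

[b], [b], [b̚], [β]

Occurrence 1 (position 3): no conditioning environment matches → elsewhere allophone [b].
Occurrence 2 (position 4): no conditioning environment matches → elsewhere allophone [b].
Occurrence 3 (position 12): between two vowels → [b̚].
Occurrence 4 (position 16): word-finally → [β].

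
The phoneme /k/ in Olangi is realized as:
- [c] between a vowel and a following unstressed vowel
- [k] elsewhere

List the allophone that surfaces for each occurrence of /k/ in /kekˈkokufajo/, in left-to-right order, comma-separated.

[k], [k], [k], [c]

Occurrence 1 (position 1): no conditioning environment matches → elsewhere allophone [k].
Occurrence 2 (position 3): no conditioning environment matches → elsewhere allophone [k].
Occurrence 3 (position 4): no conditioning environment matches → elsewhere allophone [k].
Occurrence 4 (position 6): between a vowel and a following unstressed vowel → [c].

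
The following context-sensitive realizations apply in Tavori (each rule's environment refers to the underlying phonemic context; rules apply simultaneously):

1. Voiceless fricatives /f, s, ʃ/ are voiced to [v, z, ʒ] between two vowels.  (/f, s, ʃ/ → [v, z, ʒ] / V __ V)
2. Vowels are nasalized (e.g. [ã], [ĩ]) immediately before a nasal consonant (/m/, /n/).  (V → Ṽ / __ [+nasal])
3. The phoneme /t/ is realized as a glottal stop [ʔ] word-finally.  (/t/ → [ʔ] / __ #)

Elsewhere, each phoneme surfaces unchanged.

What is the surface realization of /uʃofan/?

[uʒovãn]

/u/ (word-initial) is in the target of rule 2 but the environment (before a nasal consonant) is not met → [u].
/ʃ/ — between /u/ and /o/, between two vowels — surfaces as [ʒ] (rule 1).
/o/ (between /ʃ/ and /f/) is in the target of rule 2 but the environment (before a nasal consonant) is not met → [o].
/f/ (between /o/ and /a/): between two vowels, so rule 1 applies → [v].
/a/ meets the environment for rule 2 (before a nasal consonant) → [ã].
/n/ — not in any rule's target class → [n].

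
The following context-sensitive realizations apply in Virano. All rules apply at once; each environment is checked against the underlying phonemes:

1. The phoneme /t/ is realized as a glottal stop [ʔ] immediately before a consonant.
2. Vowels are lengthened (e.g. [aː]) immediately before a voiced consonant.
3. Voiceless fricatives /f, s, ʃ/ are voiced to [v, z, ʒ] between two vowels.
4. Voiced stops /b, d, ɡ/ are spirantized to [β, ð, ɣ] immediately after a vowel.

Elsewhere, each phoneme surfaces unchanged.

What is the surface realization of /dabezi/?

[daːβeːzi]

/d/ (word-initial): rule 4 targets it, but not immediately after a vowel → unchanged [d].
/a/ meets the environment for rule 2 (before a voiced consonant) → [aː].
/b/ (between /a/ and /e/) occurs immediately after a vowel → [β] by rule 4.
Rule 2 applies to /e/ (between /b/ and /z/: before a voiced consonant) → [eː].
/i/ (word-final) fails the environment for rule 2, so it stays [i].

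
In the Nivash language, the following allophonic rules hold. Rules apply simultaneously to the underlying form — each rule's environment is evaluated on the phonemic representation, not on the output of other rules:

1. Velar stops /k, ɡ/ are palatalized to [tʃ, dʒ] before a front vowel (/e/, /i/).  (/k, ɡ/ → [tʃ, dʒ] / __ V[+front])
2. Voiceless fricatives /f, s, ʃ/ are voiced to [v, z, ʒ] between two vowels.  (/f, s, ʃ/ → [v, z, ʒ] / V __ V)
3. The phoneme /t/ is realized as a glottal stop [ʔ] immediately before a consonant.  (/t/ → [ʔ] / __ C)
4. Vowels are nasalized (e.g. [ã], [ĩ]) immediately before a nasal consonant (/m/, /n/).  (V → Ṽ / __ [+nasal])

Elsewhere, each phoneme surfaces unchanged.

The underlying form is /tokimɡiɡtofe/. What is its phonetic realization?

/t/ (word-initial) is in the target of rule 3 but the environment (immediately before a consonant) is not met → [t].
/o/ (between /t/ and /k/): rule 4 targets it, but not before a nasal consonant → unchanged [o].
/k/ (between /o/ and /i/) occurs before a front vowel → [tʃ] by rule 1.
Rule 4 applies to /i/ (between /k/ and /m/: before a nasal consonant) → [ĩ].
/ɡ/ — between /m/ and /i/, before a front vowel — surfaces as [dʒ] (rule 1).
/i/ (between /ɡ/ and /ɡ/): rule 4 targets it, but not before a nasal consonant → unchanged [i].
/ɡ/ (between /i/ and /t/): rule 1 targets it, but not before a front vowel → unchanged [ɡ].
/t/ — between /ɡ/ and /o/; rule 3 does not apply here → [t].
/o/ (between /t/ and /f/): rule 4 targets it, but not before a nasal consonant → unchanged [o].
/f/ meets the environment for rule 2 (between two vowels) → [v].
/e/ (word-final): rule 4 targets it, but not before a nasal consonant → unchanged [e].

[totʃĩmdʒiɡtove]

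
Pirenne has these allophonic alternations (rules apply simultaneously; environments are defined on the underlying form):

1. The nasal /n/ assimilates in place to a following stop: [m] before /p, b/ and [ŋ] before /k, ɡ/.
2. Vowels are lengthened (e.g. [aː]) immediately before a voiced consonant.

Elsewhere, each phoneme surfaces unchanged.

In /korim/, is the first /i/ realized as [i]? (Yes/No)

/i/ (between /r/ and /m/): before a voiced consonant, so rule 2 applies → [iː].
The actual realization is [iː], not [i].

No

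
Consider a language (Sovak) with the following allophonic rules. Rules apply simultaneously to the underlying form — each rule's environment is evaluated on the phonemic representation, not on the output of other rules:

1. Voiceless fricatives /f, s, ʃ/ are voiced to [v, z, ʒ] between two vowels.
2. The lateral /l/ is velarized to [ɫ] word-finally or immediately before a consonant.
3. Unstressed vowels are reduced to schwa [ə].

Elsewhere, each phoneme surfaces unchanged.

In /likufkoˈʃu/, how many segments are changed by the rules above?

Segments that undergo a rule: /i/ → [ə] (rule 3); /u/ → [ə] (rule 3); /o/ → [ə] (rule 3); /ʃ/ → [ʒ] (rule 1).
All other segments surface unchanged.

4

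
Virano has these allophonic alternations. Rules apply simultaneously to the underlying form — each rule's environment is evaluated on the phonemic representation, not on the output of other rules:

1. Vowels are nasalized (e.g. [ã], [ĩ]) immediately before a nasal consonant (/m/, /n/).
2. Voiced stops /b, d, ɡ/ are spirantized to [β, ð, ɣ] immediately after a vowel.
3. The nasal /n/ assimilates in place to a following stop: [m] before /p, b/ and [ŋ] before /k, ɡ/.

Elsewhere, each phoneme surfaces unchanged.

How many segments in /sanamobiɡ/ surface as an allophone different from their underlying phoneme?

Segments that undergo a rule: /a/ → [ã] (rule 1); /a/ → [ã] (rule 1); /b/ → [β] (rule 2); /ɡ/ → [ɣ] (rule 2).
All other segments surface unchanged.

4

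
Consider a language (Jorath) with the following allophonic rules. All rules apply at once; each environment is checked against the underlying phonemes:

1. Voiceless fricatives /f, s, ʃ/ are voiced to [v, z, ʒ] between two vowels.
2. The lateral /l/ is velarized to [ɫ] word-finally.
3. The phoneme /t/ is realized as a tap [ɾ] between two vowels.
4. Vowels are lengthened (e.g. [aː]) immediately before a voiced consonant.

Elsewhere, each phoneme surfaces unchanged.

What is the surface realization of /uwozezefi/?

[uːwoːzeːzevi]

/u/ (word-initial): before a voiced consonant, so rule 4 applies → [uː].
/o/ — between /w/ and /z/, before a voiced consonant — surfaces as [oː] (rule 4).
/e/ (between /z/ and /z/): before a voiced consonant, so rule 4 applies → [eː].
/e/ (between /z/ and /f/): rule 4 targets it, but not before a voiced consonant → unchanged [e].
/f/ (between /e/ and /i/): between two vowels, so rule 1 applies → [v].
/i/ (word-final): rule 4 targets it, but not before a voiced consonant → unchanged [i].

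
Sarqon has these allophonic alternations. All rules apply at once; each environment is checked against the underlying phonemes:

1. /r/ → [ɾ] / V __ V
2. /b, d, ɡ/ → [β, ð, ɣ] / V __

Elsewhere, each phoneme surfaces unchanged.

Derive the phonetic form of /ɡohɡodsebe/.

/ɡ/ (word-initial): rule 2 targets it, but not immediately after a vowel → unchanged [ɡ].
/ɡ/ (between /h/ and /o/): rule 2 targets it, but not immediately after a vowel → unchanged [ɡ].
/d/ (between /o/ and /s/) occurs immediately after a vowel → [ð] by rule 2.
/b/ meets the environment for rule 2 (immediately after a vowel) → [β].

[ɡohɡoðseβe]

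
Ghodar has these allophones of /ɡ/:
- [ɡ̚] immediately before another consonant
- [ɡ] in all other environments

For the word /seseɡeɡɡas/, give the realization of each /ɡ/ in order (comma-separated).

[ɡ], [ɡ̚], [ɡ]

Occurrence 1 (position 5): no conditioning environment matches → elsewhere allophone [ɡ].
Occurrence 2 (position 7): immediately before another consonant → [ɡ̚].
Occurrence 3 (position 8): no conditioning environment matches → elsewhere allophone [ɡ].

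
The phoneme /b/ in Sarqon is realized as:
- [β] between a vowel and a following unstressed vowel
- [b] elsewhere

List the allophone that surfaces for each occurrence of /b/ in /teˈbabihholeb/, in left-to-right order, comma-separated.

[b], [β], [b]

Occurrence 1 (position 3): no conditioning environment matches → elsewhere allophone [b].
Occurrence 2 (position 5): between a vowel and a following unstressed vowel → [β].
Occurrence 3 (position 12): no conditioning environment matches → elsewhere allophone [b].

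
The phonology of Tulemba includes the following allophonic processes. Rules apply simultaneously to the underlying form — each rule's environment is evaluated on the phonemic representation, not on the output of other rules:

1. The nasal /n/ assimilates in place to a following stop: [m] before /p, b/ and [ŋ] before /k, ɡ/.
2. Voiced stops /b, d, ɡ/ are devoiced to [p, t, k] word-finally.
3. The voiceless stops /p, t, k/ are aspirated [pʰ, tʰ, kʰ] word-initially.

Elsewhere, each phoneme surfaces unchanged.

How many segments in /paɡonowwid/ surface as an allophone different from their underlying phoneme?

2

Segments that undergo a rule: /p/ → [pʰ] (rule 3); /d/ → [t] (rule 2).
All other segments surface unchanged.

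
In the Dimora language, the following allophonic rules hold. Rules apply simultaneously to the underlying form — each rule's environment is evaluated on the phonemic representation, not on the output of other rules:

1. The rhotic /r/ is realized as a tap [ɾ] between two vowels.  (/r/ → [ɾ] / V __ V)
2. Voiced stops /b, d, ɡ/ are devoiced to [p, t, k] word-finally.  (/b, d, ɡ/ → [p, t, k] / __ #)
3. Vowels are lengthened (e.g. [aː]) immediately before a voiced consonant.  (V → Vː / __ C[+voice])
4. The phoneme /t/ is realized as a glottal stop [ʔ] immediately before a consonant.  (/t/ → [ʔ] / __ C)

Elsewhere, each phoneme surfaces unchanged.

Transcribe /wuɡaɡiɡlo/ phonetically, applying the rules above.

/u/ — between /w/ and /ɡ/, before a voiced consonant — surfaces as [uː] (rule 3).
/ɡ/ (between /u/ and /a/) is in the target of rule 2 but the environment (word-finally) is not met → [ɡ].
/a/ — between /ɡ/ and /ɡ/, before a voiced consonant — surfaces as [aː] (rule 3).
/ɡ/ (between /a/ and /i/): rule 2 targets it, but not word-finally → unchanged [ɡ].
/i/ (between /ɡ/ and /ɡ/): before a voiced consonant, so rule 3 applies → [iː].
/ɡ/ (between /i/ and /l/) is in the target of rule 2 but the environment (word-finally) is not met → [ɡ].
/o/ (word-final) is in the target of rule 3 but the environment (before a voiced consonant) is not met → [o].

[wuːɡaːɡiːɡlo]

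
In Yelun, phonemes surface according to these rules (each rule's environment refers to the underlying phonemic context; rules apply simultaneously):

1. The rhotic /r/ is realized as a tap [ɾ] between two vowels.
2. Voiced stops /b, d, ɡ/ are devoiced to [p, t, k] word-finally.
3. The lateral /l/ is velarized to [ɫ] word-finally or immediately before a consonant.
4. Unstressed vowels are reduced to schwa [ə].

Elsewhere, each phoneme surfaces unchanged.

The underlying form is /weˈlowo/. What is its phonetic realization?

/w/ — not in any rule's target class → [w].
/e/ — between /w/ and /l/, in an unstressed syllable — surfaces as [ə] (rule 4).
/l/ (between /e/ and /o/): rule 3 targets it, but not word-finally or immediately before a consonant → unchanged [l].
/o/ (between /l/ and /w/) is in the target of rule 4 but the environment (in an unstressed syllable) is not met → [o].
/w/ — not in any rule's target class → [w].
/o/ — word-final, in an unstressed syllable — surfaces as [ə] (rule 4).

[wəˈlowə]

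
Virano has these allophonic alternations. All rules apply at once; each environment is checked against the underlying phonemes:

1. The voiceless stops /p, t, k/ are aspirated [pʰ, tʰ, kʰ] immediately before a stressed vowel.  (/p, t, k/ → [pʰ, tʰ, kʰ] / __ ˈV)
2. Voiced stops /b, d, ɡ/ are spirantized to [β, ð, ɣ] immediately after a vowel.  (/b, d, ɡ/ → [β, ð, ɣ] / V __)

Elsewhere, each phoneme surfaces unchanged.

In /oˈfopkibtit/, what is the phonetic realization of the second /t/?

[t]

/t/ (word-final): rule 1 targets it, but not immediately before a stressed vowel → unchanged [t].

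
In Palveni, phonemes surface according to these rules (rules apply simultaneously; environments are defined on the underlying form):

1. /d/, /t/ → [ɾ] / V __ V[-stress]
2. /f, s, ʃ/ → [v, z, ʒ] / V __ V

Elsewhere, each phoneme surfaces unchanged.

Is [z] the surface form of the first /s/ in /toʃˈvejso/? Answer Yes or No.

No

/s/ (between /j/ and /o/) fails the environment for rule 2, so it stays [s].
The actual realization is [s], not [z].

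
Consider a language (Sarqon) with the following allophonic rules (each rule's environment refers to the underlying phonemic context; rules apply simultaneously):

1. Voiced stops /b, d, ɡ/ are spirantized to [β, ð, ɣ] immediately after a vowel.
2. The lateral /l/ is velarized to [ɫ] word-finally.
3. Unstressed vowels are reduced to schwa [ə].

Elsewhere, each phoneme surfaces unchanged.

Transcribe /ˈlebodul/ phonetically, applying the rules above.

[ˈleβəðəɫ]

/l/ (word-initial) is in the target of rule 2 but the environment (word-finally) is not met → [l].
/e/ (between /l/ and /b/): rule 3 targets it, but not in an unstressed syllable → unchanged [e].
/b/ — between /e/ and /o/, immediately after a vowel — surfaces as [β] (rule 1).
Rule 3 applies to /o/ (between /b/ and /d/: in an unstressed syllable) → [ə].
/d/ meets the environment for rule 1 (immediately after a vowel) → [ð].
/u/ (between /d/ and /l/): in an unstressed syllable, so rule 3 applies → [ə].
/l/ (word-final): word-finally, so rule 2 applies → [ɫ].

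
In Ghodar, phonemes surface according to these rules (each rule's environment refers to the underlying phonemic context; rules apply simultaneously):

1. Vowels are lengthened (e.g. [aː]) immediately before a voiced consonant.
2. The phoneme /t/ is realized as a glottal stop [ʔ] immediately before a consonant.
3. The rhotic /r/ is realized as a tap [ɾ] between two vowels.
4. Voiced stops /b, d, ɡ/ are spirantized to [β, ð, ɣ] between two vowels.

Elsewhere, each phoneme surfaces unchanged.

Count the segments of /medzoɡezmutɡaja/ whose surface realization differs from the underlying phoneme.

Segments that undergo a rule: /e/ → [eː] (rule 1); /o/ → [oː] (rule 1); /ɡ/ → [ɣ] (rule 4); /e/ → [eː] (rule 1); /t/ → [ʔ] (rule 2); /a/ → [aː] (rule 1).
All other segments surface unchanged.

6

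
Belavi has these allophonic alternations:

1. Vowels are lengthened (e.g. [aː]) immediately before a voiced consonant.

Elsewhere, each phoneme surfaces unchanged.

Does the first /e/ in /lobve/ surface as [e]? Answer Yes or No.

Yes

/e/ (word-final) is in the target of rule 1 but the environment (before a voiced consonant) is not met → [e].
The actual realization is [e], which matches [e].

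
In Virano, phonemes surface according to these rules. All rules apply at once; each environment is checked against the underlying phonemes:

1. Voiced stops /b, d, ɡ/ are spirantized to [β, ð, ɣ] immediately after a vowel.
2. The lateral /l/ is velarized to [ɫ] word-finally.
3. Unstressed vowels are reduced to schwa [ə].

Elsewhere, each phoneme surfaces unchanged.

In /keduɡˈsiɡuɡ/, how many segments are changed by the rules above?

7

Segments that undergo a rule: /e/ → [ə] (rule 3); /d/ → [ð] (rule 1); /u/ → [ə] (rule 3); /ɡ/ → [ɣ] (rule 1); /ɡ/ → [ɣ] (rule 1); /u/ → [ə] (rule 3); /ɡ/ → [ɣ] (rule 1).
All other segments surface unchanged.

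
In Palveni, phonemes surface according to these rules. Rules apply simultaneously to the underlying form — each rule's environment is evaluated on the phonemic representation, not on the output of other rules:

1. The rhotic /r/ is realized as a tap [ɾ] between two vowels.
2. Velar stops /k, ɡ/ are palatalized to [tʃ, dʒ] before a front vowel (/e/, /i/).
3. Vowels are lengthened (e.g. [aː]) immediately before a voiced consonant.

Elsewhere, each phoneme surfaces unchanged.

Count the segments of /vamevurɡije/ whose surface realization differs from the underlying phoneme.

Segments that undergo a rule: /a/ → [aː] (rule 3); /e/ → [eː] (rule 3); /u/ → [uː] (rule 3); /ɡ/ → [dʒ] (rule 2); /i/ → [iː] (rule 3).
All other segments surface unchanged.

5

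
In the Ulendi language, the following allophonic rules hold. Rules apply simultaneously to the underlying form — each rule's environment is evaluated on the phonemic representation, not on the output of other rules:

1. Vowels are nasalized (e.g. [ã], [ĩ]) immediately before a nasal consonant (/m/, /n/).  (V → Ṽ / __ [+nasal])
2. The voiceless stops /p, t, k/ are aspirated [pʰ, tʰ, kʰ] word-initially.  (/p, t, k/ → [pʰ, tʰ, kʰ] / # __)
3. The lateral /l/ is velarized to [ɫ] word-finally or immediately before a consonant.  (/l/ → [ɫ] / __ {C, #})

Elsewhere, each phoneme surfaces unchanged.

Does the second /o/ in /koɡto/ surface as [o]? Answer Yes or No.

Yes

/o/ (word-final): rule 1 targets it, but not before a nasal consonant → unchanged [o].
The actual realization is [o], which matches [o].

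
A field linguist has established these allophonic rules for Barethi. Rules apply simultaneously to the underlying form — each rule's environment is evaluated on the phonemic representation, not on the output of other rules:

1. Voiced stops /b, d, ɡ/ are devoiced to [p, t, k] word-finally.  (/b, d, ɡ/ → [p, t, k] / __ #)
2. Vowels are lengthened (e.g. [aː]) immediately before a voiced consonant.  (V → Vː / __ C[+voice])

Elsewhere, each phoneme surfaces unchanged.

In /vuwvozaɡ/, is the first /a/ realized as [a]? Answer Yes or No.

No

/a/ (between /z/ and /ɡ/) occurs before a voiced consonant → [aː] by rule 2.
The actual realization is [aː], not [a].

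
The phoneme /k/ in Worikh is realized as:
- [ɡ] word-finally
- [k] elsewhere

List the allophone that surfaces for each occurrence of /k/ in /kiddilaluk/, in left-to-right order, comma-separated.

Occurrence 1 (position 1): no conditioning environment matches → elsewhere allophone [k].
Occurrence 2 (position 10): word-finally → [ɡ].

[k], [ɡ]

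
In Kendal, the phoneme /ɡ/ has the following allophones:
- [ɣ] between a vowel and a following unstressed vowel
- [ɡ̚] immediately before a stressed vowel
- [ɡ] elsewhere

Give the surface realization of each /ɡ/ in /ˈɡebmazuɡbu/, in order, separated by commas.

Occurrence 1 (position 1): immediately before a stressed vowel → [ɡ̚].
Occurrence 2 (position 8): no conditioning environment matches → elsewhere allophone [ɡ].

[ɡ̚], [ɡ]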